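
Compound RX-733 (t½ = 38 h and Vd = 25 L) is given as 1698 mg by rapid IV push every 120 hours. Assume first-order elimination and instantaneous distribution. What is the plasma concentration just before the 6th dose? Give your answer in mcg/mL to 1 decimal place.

8.6 mcg/mL

f = (1/2)^(τ/t½) = (1/2)^(120/38) ≈ 0.1120.
C₀ = D/Vd = 1698/25 ≈ 67.920 mcg/mL.
Before the 6th dose, 5 doses have been given. Superposition: Cmin = C₀·(f + f² + … + f^5).
≈ 67.920 × (0.1120 + 0.0125 + 0.0014 + 0.0002 + 0.0000) ≈ 67.920 × 0.1261 ≈ 8.565 mcg/mL.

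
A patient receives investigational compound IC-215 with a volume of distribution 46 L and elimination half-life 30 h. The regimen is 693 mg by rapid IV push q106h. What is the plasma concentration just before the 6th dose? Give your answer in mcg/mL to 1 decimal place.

1.4 mcg/mL

f = (1/2)^(τ/t½) = (1/2)^(106/30) ≈ 0.0864.
C₀ = D/Vd = 693/46 ≈ 15.065 mcg/mL.
Before the 6th dose, 5 doses have been given. Superposition: Cmin = C₀·(f + f² + … + f^5).
≈ 15.065 × (0.0864 + 0.0075 + 0.0006 + 0.0001 + 0.0000) ≈ 15.065 × 0.0946 ≈ 1.425 mcg/mL.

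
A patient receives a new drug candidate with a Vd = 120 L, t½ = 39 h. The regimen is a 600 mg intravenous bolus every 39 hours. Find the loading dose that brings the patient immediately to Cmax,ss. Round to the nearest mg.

f = (1/2)^(39/39) ≈ 0.500000; accumulation ratio R = 1/(1−f) ≈ 2.00000.
Loading dose to hit Cmax,ss on first dose: D_load = D_maint·R ≈ 600 × 2.00000 ≈ 1200.00 mg.

1200 mg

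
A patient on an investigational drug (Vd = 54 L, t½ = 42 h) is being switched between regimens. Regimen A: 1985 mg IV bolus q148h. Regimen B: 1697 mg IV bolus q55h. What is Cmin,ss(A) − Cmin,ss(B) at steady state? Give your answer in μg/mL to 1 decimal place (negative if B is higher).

Regimen A: f = (1/2)^(148/42) ≈ 0.0869; Cmin,ss = (1985/54)·f/(1−f) ≈ 3.498 μg/mL.
Regimen B: f = (1/2)^(55/42) ≈ 0.4035; Cmin,ss = (1697/54)·f/(1−f) ≈ 21.258 μg/mL.
Difference ≈ 3.498 − 21.258 ≈ -17.760 μg/mL.

-17.8 μg/mL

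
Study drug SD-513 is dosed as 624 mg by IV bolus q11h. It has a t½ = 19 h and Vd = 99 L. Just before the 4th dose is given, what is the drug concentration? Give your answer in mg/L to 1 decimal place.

8.9 mg/L

f = (1/2)^(τ/t½) = (1/2)^(11/19) ≈ 0.6695.
C₀ = D/Vd = 624/99 ≈ 6.303 mg/L.
Before the 4th dose, 3 doses have been given. Superposition: Cmin = C₀·(f + f² + … + f^3).
≈ 6.303 × (0.6695 + 0.4482 + 0.3001) ≈ 6.303 × 1.4178 ≈ 8.936 mg/L.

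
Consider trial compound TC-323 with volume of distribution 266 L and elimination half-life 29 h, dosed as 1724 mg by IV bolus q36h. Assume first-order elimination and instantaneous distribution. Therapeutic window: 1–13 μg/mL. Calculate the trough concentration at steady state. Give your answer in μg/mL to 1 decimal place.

Over one 36-h interval, 36/29 ≈ 1.2414 half-lives elapse, leaving f ≈ 0.4230 of each dose.
Accumulation ratio R = 1/(1 − f) ≈ 1/0.5770 ≈ 1.7331.
Each bolus raises the concentration by D/Vd = 1724/266 ≈ 6.481 μg/mL.
Cmax,ss = C₀/(1 − f) ≈ 6.481/0.5770 ≈ 11.232 μg/mL.
Steady-state trough Cmin,ss = Cmax,ss·f ≈ 11.232 × 0.4230 ≈ 4.751 μg/mL.
Trough 4.8 μg/mL vs MEC 1 μg/mL: adequate.

4.8 μg/mL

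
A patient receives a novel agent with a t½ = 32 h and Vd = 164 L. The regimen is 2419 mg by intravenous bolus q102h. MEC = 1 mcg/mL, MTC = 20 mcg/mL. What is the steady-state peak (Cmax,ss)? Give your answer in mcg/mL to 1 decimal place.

k = ln2/t½ = ln2/32 ≈ 0.021661 h⁻¹; fraction remaining f = e^(−kτ) = e^(−0.021661×102) ≈ 0.1098.
At steady state, accumulation factor R = 1/(1 − e^(−kτ)) ≈ 1.1233.
Each bolus raises the concentration by D/Vd = 2419/164 ≈ 14.750 mcg/mL.
Steady-state peak Cmax,ss = C₀·R ≈ 14.750 × 1.1233 ≈ 16.569 mcg/mL.
Peak 16.6 mcg/mL vs MTC 20 mcg/mL: below toxic threshold.

16.6 mcg/mL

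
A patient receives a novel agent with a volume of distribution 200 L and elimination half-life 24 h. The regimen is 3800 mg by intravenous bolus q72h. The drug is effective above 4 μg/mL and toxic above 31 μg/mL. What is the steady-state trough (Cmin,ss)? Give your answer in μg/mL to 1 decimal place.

The dosing interval is 3 half-lives, so f = 2^(−3) = 0.125.
At steady state, R = 1/(1 − 0.125) = 8/7.
Single-dose peak C₀ = D/Vd = 3800/200 = 19 μg/mL.
Steady-state peak Cmax,ss = C₀·R = 19 × 8/7 ≈ 21.714 μg/mL.
Steady-state trough Cmin,ss = Cmax,ss·f ≈ 21.714 × 0.125 ≈ 2.714 μg/mL.
Trough 2.7 μg/mL vs MEC 4 μg/mL: subtherapeutic.

2.7 μg/mL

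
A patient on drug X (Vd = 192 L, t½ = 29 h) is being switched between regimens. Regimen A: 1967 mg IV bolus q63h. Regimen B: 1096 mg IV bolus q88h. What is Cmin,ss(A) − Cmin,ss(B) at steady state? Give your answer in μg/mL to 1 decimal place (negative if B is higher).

Regimen A: f = (1/2)^(63/29) ≈ 0.2218; Cmin,ss = (1967/192)·f/(1−f) ≈ 2.920 μg/mL.
Regimen B: f = (1/2)^(88/29) ≈ 0.1220; Cmin,ss = (1096/192)·f/(1−f) ≈ 0.793 μg/mL.
Difference ≈ 2.920 − 0.793 ≈ 2.127 μg/mL.

2.1 μg/mL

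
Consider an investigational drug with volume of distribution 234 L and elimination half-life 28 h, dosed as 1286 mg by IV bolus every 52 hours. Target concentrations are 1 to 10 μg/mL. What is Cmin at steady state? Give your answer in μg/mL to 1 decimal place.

τ/t½ = 52/28 ≈ 1.8571, so fraction remaining f = (1/2)^(52/28) ≈ 0.2760.
At steady state, accumulation factor R = 1/(1 − e^(−kτ)) ≈ 1.3812.
Single-dose peak C₀ = D/Vd = 1286/234 ≈ 5.496 μg/mL.
Steady-state peak Cmax,ss = C₀·R ≈ 5.496 × 1.3812 ≈ 7.591 μg/mL.
One interval later, Cmin,ss = Cmax,ss·e^(−kτ) ≈ 7.591 × 0.2760 ≈ 2.095 μg/mL.
Trough 2.1 μg/mL vs MEC 1 μg/mL: adequate.

2.1 μg/mL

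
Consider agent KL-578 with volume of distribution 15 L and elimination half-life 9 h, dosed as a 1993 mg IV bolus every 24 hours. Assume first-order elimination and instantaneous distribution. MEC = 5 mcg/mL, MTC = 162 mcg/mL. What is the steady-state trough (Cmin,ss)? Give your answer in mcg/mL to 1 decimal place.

Over one 24-h interval, 24/9 ≈ 2.6667 half-lives elapse, leaving f ≈ 0.1575 of each dose.
At steady state, accumulation factor R = 1/(1 − e^(−kτ)) ≈ 1.1869.
Each bolus raises the concentration by D/Vd = 1993/15 ≈ 132.867 mcg/mL.
Steady-state peak Cmax,ss = C₀·R ≈ 132.867 × 1.1869 ≈ 157.700 mcg/mL.
Steady-state trough Cmin,ss = Cmax,ss·f ≈ 157.700 × 0.1575 ≈ 24.838 mcg/mL.
Trough 24.8 mcg/mL vs MEC 5 mcg/mL: adequate.

24.8 mcg/mL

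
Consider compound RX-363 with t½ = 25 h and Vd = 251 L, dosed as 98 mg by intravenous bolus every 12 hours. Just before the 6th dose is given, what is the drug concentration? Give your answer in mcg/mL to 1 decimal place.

0.8 mcg/mL

f = (1/2)^(τ/t½) = (1/2)^(12/25) ≈ 0.7170.
C₀ = D/Vd = 98/251 ≈ 0.390 mcg/mL.
Before the 6th dose, 5 doses have been given. Superposition: Cmin = C₀·(f + f² + … + f^5).
≈ 0.390 × (0.7170 + 0.5141 + 0.3686 + 0.2643 + 0.1895) ≈ 0.390 × 2.0535 ≈ 0.801 mcg/mL.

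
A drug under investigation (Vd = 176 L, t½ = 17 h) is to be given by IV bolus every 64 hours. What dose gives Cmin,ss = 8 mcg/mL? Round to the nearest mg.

τ/t½ = 64/17 ≈ 3.7647, so f = (1/2)^(64/17) ≈ 0.073572.
Cmin,ss = (D/Vd)·f/(1−f), so D = Cmin,ss·Vd·(1−f)/f.
D = 8 × 176 × (1−f)/f ≈ 8 × 176 × 12.59213 ≈ 17729.72 mg.

17730 mg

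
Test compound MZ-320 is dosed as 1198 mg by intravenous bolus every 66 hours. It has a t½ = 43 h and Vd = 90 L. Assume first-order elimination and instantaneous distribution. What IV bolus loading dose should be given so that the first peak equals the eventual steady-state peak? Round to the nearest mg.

1829 mg

f = (1/2)^(66/43) ≈ 0.345107; accumulation ratio R = 1/(1−f) ≈ 1.52697.
Loading dose to hit Cmax,ss on first dose: D_load = D_maint·R ≈ 1198 × 1.52697 ≈ 1829.31 mg.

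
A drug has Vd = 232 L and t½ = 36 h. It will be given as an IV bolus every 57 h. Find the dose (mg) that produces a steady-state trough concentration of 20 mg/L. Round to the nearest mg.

9264 mg

τ/t½ = 57/36 ≈ 1.5833, so f = (1/2)^(57/36) ≈ 0.333710.
Cmin,ss = (D/Vd)·f/(1−f), so D = Cmin,ss·Vd·(1−f)/f.
D = 20 × 232 × (1−f)/f ≈ 20 × 232 × 1.99661 ≈ 9264.27 mg.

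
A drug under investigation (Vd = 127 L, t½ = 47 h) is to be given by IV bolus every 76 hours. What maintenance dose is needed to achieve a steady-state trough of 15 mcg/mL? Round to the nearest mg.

τ/t½ = 76/47 ≈ 1.617, so f = (1/2)^(76/47) ≈ 0.326008.
Cmin,ss = (D/Vd)·f/(1−f), so D = Cmin,ss·Vd·(1−f)/f.
D = 15 × 127 × (1−f)/f ≈ 15 × 127 × 2.06741 ≈ 3938.42 mg.

3938 mg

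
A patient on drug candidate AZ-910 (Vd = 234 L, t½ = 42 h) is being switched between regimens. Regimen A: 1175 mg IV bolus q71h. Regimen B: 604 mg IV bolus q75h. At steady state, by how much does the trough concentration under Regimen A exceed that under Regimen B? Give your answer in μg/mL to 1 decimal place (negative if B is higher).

Regimen A: f = (1/2)^(71/42) ≈ 0.3098; Cmin,ss = (1175/234)·f/(1−f) ≈ 2.254 μg/mL.
Regimen B: f = (1/2)^(75/42) ≈ 0.2900; Cmin,ss = (604/234)·f/(1−f) ≈ 1.054 μg/mL.
Difference ≈ 2.254 − 1.054 ≈ 1.200 μg/mL.

1.2 μg/mL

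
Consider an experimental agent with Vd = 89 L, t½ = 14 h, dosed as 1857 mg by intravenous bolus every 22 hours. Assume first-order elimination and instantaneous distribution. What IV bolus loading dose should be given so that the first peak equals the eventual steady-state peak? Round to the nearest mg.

2799 mg

f = (1/2)^(22/14) ≈ 0.336475; accumulation ratio R = 1/(1−f) ≈ 1.50710.
Loading dose to hit Cmax,ss on first dose: D_load = D_maint·R ≈ 1857 × 1.50710 ≈ 2798.68 mg.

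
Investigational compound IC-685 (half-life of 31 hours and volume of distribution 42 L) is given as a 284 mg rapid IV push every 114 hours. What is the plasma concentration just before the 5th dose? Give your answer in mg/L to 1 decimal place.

0.6 mg/L

f = (1/2)^(τ/t½) = (1/2)^(114/31) ≈ 0.0782.
C₀ = D/Vd = 284/42 ≈ 6.762 mg/L.
Before the 5th dose, 4 doses have been given. Superposition: Cmin = C₀·(f + f² + … + f^4).
≈ 6.762 × (0.0782 + 0.0061 + 0.0005 + 0.0000) ≈ 6.762 × 0.0848 ≈ 0.573 mg/L.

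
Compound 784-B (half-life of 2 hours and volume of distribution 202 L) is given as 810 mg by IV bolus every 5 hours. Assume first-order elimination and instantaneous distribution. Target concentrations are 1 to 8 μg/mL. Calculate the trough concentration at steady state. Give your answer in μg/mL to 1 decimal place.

τ/t½ = 5/2 ≈ 2.5, so fraction remaining f = (1/2)^(5/2) ≈ 0.1768.
Single-dose peak C₀ = D/Vd = 810/202 ≈ 4.010 μg/mL.
Steady-state trough Cmin,ss = C₀·f/(1−f) ≈ 4.010 × 0.1768/0.8232 ≈ 0.861 μg/mL.
Trough 0.9 μg/mL vs MEC 1 μg/mL: subtherapeutic.

0.9 μg/mL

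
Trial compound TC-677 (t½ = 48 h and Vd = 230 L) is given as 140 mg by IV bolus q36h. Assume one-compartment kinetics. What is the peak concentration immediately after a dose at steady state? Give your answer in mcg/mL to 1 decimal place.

k = ln2/t½ = ln2/48 ≈ 0.014441 h⁻¹; fraction remaining f = e^(−kτ) = e^(−0.014441×36) ≈ 0.5946.
Accumulation ratio R = 1/(1 − f) ≈ 1/0.4054 ≈ 2.4667.
Each bolus raises the concentration by D/Vd = 140/230 ≈ 0.609 mcg/mL.
Steady-state peak Cmax,ss = C₀·R ≈ 0.609 × 2.4667 ≈ 1.502 mcg/mL.

1.5 mcg/mL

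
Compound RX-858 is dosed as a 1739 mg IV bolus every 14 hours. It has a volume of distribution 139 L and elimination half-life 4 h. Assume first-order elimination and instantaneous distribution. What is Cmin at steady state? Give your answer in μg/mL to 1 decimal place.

τ/t½ = 14/4 ≈ 3.5, so fraction remaining f = (1/2)^(14/4) ≈ 0.0884.
Accumulation ratio R = 1/(1 − f) ≈ 1/0.9116 ≈ 1.0970.
Single-dose peak C₀ = D/Vd = 1739/139 ≈ 12.511 μg/mL.
Steady-state peak Cmax,ss = C₀·R ≈ 12.511 × 1.0970 ≈ 13.725 μg/mL.
Steady-state trough Cmin,ss = Cmax,ss·f ≈ 13.725 × 0.0884 ≈ 1.213 μg/mL.

1.2 μg/mL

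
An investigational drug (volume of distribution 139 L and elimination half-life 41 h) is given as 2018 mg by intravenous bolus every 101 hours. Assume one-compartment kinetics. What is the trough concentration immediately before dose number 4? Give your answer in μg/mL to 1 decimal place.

f = (1/2)^(τ/t½) = (1/2)^(101/41) ≈ 0.1813.
C₀ = D/Vd = 2018/139 ≈ 14.518 μg/mL.
Before the 4th dose, 3 doses have been given. Superposition: Cmin = C₀·(f + f² + … + f^3).
≈ 14.518 × (0.1813 + 0.0329 + 0.0060) ≈ 14.518 × 0.2202 ≈ 3.197 μg/mL.

3.2 μg/mL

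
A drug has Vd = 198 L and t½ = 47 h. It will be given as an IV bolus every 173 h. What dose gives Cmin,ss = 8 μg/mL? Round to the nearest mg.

τ/t½ = 173/47 ≈ 3.6809, so f = (1/2)^(173/47) ≈ 0.077975.
Cmin,ss = (D/Vd)·f/(1−f), so D = Cmin,ss·Vd·(1−f)/f.
D = 8 × 198 × (1−f)/f ≈ 8 × 198 × 11.82462 ≈ 18730.20 mg.

18730 mg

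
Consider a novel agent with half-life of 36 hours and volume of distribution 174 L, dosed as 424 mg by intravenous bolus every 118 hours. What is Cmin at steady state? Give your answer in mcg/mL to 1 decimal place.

k = ln2/t½ = ln2/36 ≈ 0.019254 h⁻¹; fraction remaining f = e^(−kτ) = e^(−0.019254×118) ≈ 0.1031.
Accumulation ratio R = 1/(1 − f) ≈ 1/0.8969 ≈ 1.1150.
Single-dose peak C₀ = D/Vd = 424/174 ≈ 2.437 mcg/mL.
Steady-state peak Cmax,ss = C₀·R ≈ 2.437 × 1.1150 ≈ 2.717 mcg/mL.
One interval later, Cmin,ss = Cmax,ss·e^(−kτ) ≈ 2.717 × 0.1031 ≈ 0.280 mcg/mL.

0.3 mcg/mL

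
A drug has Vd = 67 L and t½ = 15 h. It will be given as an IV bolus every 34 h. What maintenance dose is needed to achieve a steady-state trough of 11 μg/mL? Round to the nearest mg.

τ/t½ = 34/15 ≈ 2.2667, so f = (1/2)^(34/15) ≈ 0.207809.
Cmin,ss = (D/Vd)·f/(1−f), so D = Cmin,ss·Vd·(1−f)/f.
D = 11 × 67 × (1−f)/f ≈ 11 × 67 × 3.81211 ≈ 2809.53 mg.

2810 mg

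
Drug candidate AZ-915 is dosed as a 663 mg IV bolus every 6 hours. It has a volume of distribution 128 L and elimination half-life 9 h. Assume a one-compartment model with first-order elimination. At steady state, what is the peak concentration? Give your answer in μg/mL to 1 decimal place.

Over one 6-h interval, 6/9 ≈ 0.66667 half-lives elapse, leaving f ≈ 0.6300 of each dose.
At steady state, accumulation factor R = 1/(1 − e^(−kτ)) ≈ 2.7027.
Single-dose peak C₀ = D/Vd = 663/128 ≈ 5.180 μg/mL.
Steady-state peak Cmax,ss = C₀·R ≈ 5.180 × 2.7027 ≈ 14.000 μg/mL.

14.0 μg/mL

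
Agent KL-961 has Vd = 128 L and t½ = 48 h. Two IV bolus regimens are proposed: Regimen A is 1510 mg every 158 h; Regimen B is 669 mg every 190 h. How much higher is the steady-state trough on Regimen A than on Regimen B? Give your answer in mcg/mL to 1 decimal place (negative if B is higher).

Regimen A: f = (1/2)^(158/48) ≈ 0.1021; Cmin,ss = (1510/128)·f/(1−f) ≈ 1.341 mcg/mL.
Regimen B: f = (1/2)^(190/48) ≈ 0.0643; Cmin,ss = (669/128)·f/(1−f) ≈ 0.359 mcg/mL.
Difference ≈ 1.341 − 0.359 ≈ 0.982 mcg/mL.

1.0 mcg/mL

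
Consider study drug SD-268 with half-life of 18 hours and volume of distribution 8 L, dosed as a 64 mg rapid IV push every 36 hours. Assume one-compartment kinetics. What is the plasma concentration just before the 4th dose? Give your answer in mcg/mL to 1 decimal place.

2.6 mcg/mL

f = (1/2)^(τ/t½) = (1/2)^(36/18) ≈ 0.2500.
C₀ = D/Vd = 64/8 ≈ 8.000 mcg/mL.
Before the 4th dose, 3 doses have been given. Superposition: Cmin = C₀·(f + f² + … + f^3).
≈ 8.000 × (0.2500 + 0.0625 + 0.0156) ≈ 8.000 × 0.3281 ≈ 2.625 mcg/mL.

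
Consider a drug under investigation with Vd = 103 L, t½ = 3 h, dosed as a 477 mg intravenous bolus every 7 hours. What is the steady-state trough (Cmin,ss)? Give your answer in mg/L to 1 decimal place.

τ/t½ = 7/3 ≈ 2.3333, so fraction remaining f = (1/2)^(7/3) ≈ 0.1984.
At steady state, accumulation factor R = 1/(1 − e^(−kτ)) ≈ 1.2475.
Single-dose peak C₀ = D/Vd = 477/103 ≈ 4.631 mg/L.
Cmax,ss = C₀/(1 − f) ≈ 4.631/0.8016 ≈ 5.777 mg/L.
One interval later, Cmin,ss = Cmax,ss·e^(−kτ) ≈ 5.777 × 0.1984 ≈ 1.146 mg/L.

1.1 mg/L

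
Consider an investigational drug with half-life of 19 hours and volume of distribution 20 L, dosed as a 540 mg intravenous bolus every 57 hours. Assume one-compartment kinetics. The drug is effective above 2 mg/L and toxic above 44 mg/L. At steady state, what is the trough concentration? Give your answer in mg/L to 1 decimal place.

τ = 57 h = 3 half-lives, so f = (1/2)^3 = 0.125.
Accumulation ratio R = 1/(1 − f) = 1/0.875 = 8/7.
Single-dose peak C₀ = D/Vd = 540/20 = 27 mg/L.
Steady-state peak Cmax,ss = C₀·R = 27 × 8/7 ≈ 30.857 mg/L.
Steady-state trough Cmin,ss = Cmax,ss·f ≈ 30.857 × 0.125 ≈ 3.857 mg/L.
Trough 3.9 mg/L vs MEC 2 mg/L: adequate.

3.9 mg/L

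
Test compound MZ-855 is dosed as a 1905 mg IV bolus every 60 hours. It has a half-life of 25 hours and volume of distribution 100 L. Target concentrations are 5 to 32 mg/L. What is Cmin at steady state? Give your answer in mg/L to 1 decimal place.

Over one 60-h interval, 60/25 ≈ 2.4 half-lives elapse, leaving f ≈ 0.1895 of each dose.
At steady state, accumulation factor R = 1/(1 − e^(−kτ)) ≈ 1.2338.
Single-dose peak C₀ = D/Vd = 1905/100 ≈ 19.050 mg/L.
Cmax,ss = C₀/(1 − f) ≈ 19.050/0.8105 ≈ 23.504 mg/L.
One interval later, Cmin,ss = Cmax,ss·e^(−kτ) ≈ 23.504 × 0.1895 ≈ 4.454 mg/L.
Trough 4.5 mg/L vs MEC 5 mg/L: subtherapeutic.

4.5 mg/L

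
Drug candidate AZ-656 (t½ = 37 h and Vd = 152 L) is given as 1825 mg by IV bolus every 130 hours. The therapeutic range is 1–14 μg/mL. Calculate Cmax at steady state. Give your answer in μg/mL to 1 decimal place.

τ/t½ = 130/37 ≈ 3.5135, so fraction remaining f = (1/2)^(130/37) ≈ 0.0876.
Accumulation ratio R = 1/(1 − f) ≈ 1/0.9124 ≈ 1.0960.
Each bolus raises the concentration by D/Vd = 1825/152 ≈ 12.007 μg/mL.
Steady-state peak Cmax,ss = C₀·R ≈ 12.007 × 1.0960 ≈ 13.160 μg/mL.
Peak 13.2 μg/mL vs MTC 14 μg/mL: below toxic threshold.

13.2 μg/mL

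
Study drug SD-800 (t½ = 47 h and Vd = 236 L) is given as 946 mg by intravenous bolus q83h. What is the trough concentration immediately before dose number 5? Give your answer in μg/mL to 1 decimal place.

1.7 μg/mL

f = (1/2)^(τ/t½) = (1/2)^(83/47) ≈ 0.2940.
C₀ = D/Vd = 946/236 ≈ 4.008 μg/mL.
Before the 5th dose, 4 doses have been given. Superposition: Cmin = C₀·(f + f² + … + f^4).
≈ 4.008 × (0.2940 + 0.0864 + 0.0254 + 0.0075) ≈ 4.008 × 0.4133 ≈ 1.657 μg/mL.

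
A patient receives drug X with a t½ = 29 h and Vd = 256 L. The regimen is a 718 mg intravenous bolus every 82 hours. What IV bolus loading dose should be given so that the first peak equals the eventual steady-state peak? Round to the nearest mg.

f = (1/2)^(82/29) ≈ 0.140868; accumulation ratio R = 1/(1−f) ≈ 1.16397.
Loading dose to hit Cmax,ss on first dose: D_load = D_maint·R ≈ 718 × 1.16397 ≈ 835.73 mg.

836 mg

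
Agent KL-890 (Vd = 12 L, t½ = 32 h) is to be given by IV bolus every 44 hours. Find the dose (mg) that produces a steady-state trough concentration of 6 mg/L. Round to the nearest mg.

115 mg

τ/t½ = 44/32 ≈ 1.375, so f = (1/2)^(44/32) ≈ 0.385553.
Cmin,ss = (D/Vd)·f/(1−f), so D = Cmin,ss·Vd·(1−f)/f.
D = 6 × 12 × (1−f)/f ≈ 6 × 12 × 1.59368 ≈ 114.74 mg.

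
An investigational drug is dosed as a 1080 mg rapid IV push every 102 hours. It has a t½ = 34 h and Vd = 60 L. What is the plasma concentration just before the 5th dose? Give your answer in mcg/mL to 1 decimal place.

2.6 mcg/mL

f = (1/2)^(τ/t½) = (1/2)^(102/34) ≈ 0.1250.
C₀ = D/Vd = 1080/60 ≈ 18.000 mcg/mL.
Before the 5th dose, 4 doses have been given. Superposition: Cmin = C₀·(f + f² + … + f^4).
≈ 18.000 × (0.1250 + 0.0156 + 0.0020 + 0.0002) ≈ 18.000 × 0.1428 ≈ 2.570 mcg/mL.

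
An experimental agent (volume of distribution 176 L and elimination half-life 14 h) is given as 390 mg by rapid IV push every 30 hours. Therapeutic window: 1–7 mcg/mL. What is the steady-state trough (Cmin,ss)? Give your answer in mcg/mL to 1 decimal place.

Over one 30-h interval, 30/14 ≈ 2.1429 half-lives elapse, leaving f ≈ 0.2264 of each dose.
Accumulation ratio R = 1/(1 − f) ≈ 1/0.7736 ≈ 1.2927.
Each bolus raises the concentration by D/Vd = 390/176 ≈ 2.216 mcg/mL.
Steady-state peak Cmax,ss = C₀·R ≈ 2.216 × 1.2927 ≈ 2.865 mcg/mL.
Steady-state trough Cmin,ss = Cmax,ss·f ≈ 2.865 × 0.2264 ≈ 0.649 mcg/mL.
Trough 0.6 mcg/mL vs MEC 1 mcg/mL: subtherapeutic.

0.6 mcg/mL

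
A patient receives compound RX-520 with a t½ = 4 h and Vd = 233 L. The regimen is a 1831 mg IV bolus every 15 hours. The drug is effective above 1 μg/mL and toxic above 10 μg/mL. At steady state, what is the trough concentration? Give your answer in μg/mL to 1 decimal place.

0.6 μg/mL

k = ln2/t½ = ln2/4 ≈ 0.173287 h⁻¹; fraction remaining f = e^(−kτ) = e^(−0.173287×15) ≈ 0.0743.
Accumulation ratio R = 1/(1 − f) ≈ 1/0.9257 ≈ 1.0803.
Single-dose peak C₀ = D/Vd = 1831/233 ≈ 7.858 μg/mL.
Cmax,ss = C₀/(1 − f) ≈ 7.858/0.9257 ≈ 8.489 μg/mL.
Steady-state trough Cmin,ss = Cmax,ss·f ≈ 8.489 × 0.0743 ≈ 0.631 μg/mL.
Trough 0.6 μg/mL vs MEC 1 μg/mL: subtherapeutic.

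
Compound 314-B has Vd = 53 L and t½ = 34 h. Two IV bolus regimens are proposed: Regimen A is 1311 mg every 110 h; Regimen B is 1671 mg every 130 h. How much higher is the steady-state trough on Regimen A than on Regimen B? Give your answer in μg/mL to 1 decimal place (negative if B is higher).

Regimen A: f = (1/2)^(110/34) ≈ 0.1062; Cmin,ss = (1311/53)·f/(1−f) ≈ 2.939 μg/mL.
Regimen B: f = (1/2)^(130/34) ≈ 0.0706; Cmin,ss = (1671/53)·f/(1−f) ≈ 2.395 μg/mL.
Difference ≈ 2.939 − 2.395 ≈ 0.544 μg/mL.

0.5 μg/mL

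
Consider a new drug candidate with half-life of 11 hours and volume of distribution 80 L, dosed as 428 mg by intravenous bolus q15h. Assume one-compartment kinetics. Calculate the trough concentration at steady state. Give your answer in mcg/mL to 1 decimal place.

3.4 mcg/mL

Over one 15-h interval, 15/11 ≈ 1.3636 half-lives elapse, leaving f ≈ 0.3886 of each dose.
Each bolus raises the concentration by D/Vd = 428/80 ≈ 5.350 mcg/mL.
Steady-state trough Cmin,ss = C₀·f/(1−f) ≈ 5.350 × 0.3886/0.6114 ≈ 3.400 mcg/mL.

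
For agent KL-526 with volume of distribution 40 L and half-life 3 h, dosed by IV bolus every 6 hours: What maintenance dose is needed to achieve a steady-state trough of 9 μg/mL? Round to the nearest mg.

τ/t½ = 6/3 ≈ 2, so f = (1/2)^(6/3) ≈ 0.250000.
Cmin,ss = (D/Vd)·f/(1−f), so D = Cmin,ss·Vd·(1−f)/f.
D = 9 × 40 × (1−f)/f ≈ 9 × 40 × 3.00000 ≈ 1080.00 mg.

1080 mg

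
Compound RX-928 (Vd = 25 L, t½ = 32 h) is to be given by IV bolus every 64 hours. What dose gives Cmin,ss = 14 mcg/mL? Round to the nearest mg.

1050 mg

τ/t½ = 64/32 ≈ 2, so f = (1/2)^(64/32) ≈ 0.250000.
Cmin,ss = (D/Vd)·f/(1−f), so D = Cmin,ss·Vd·(1−f)/f.
D = 14 × 25 × (1−f)/f ≈ 14 × 25 × 3.00000 ≈ 1050.00 mg.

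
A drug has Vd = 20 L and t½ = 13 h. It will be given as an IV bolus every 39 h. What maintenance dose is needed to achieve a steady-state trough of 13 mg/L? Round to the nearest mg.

1820 mg

τ/t½ = 39/13 ≈ 3, so f = (1/2)^(39/13) ≈ 0.125000.
Cmin,ss = (D/Vd)·f/(1−f), so D = Cmin,ss·Vd·(1−f)/f.
D = 13 × 20 × (1−f)/f ≈ 13 × 20 × 7.00000 ≈ 1820.00 mg.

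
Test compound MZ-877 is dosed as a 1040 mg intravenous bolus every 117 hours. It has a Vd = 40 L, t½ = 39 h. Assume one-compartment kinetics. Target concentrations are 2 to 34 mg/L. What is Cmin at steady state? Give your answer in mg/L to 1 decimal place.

3.7 mg/L

The dosing interval is 3 half-lives, so f = 2^(−3) = 0.125.
Accumulation ratio R = 1/(1 − f) = 1/0.875 = 8/7.
Single-dose peak C₀ = D/Vd = 1040/40 = 26 mg/L.
Steady-state peak Cmax,ss = C₀·R = 26 × 8/7 ≈ 29.714 mg/L.
Steady-state trough Cmin,ss = Cmax,ss·f ≈ 29.714 × 0.125 ≈ 3.714 mg/L.
Trough 3.7 mg/L vs MEC 2 mg/L: adequate.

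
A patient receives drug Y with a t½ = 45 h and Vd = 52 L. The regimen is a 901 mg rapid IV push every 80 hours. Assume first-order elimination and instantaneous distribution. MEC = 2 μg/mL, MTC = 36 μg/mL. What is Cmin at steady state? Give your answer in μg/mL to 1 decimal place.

τ/t½ = 80/45 ≈ 1.7778, so fraction remaining f = (1/2)^(80/45) ≈ 0.2916.
At steady state, accumulation factor R = 1/(1 − e^(−kτ)) ≈ 1.4116.
Each bolus raises the concentration by D/Vd = 901/52 ≈ 17.327 μg/mL.
Steady-state peak Cmax,ss = C₀·R ≈ 17.327 × 1.4116 ≈ 24.459 μg/mL.
One interval later, Cmin,ss = Cmax,ss·e^(−kτ) ≈ 24.459 × 0.2916 ≈ 7.132 μg/mL.
Trough 7.1 μg/mL vs MEC 2 μg/mL: adequate.

7.1 μg/mL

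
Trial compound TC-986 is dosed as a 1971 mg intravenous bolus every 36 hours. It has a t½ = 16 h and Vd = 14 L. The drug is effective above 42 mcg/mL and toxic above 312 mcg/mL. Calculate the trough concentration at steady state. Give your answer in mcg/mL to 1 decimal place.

37.5 mcg/mL

Over one 36-h interval, 36/16 ≈ 2.25 half-lives elapse, leaving f ≈ 0.2102 of each dose.
Accumulation ratio R = 1/(1 − f) ≈ 1/0.7898 ≈ 1.2661.
Single-dose peak C₀ = D/Vd = 1971/14 ≈ 140.786 mcg/mL.
Steady-state peak Cmax,ss = C₀·R ≈ 140.786 × 1.2661 ≈ 178.249 mcg/mL.
One interval later, Cmin,ss = Cmax,ss·e^(−kτ) ≈ 178.249 × 0.2102 ≈ 37.468 mcg/mL.
Trough 37.5 mcg/mL vs MEC 42 mcg/mL: subtherapeutic.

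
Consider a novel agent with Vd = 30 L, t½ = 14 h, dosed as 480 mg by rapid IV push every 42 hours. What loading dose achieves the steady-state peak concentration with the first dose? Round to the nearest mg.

f = (1/2)^(42/14) ≈ 0.125000; accumulation ratio R = 1/(1−f) ≈ 1.14286.
Loading dose to hit Cmax,ss on first dose: D_load = D_maint·R ≈ 480 × 1.14286 ≈ 548.57 mg.

549 mg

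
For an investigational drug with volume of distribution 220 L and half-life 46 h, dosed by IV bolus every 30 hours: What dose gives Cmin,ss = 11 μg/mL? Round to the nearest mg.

τ/t½ = 30/46 ≈ 0.65217, so f = (1/2)^(30/46) ≈ 0.636321.
Cmin,ss = (D/Vd)·f/(1−f), so D = Cmin,ss·Vd·(1−f)/f.
D = 11 × 220 × (1−f)/f ≈ 11 × 220 × 0.57153 ≈ 1383.10 mg.

1383 mg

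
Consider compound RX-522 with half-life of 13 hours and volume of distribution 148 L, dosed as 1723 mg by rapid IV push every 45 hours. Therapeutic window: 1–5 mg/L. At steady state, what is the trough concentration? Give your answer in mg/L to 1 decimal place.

1.2 mg/L

τ/t½ = 45/13 ≈ 3.4615, so fraction remaining f = (1/2)^(45/13) ≈ 0.0908.
Single-dose peak C₀ = D/Vd = 1723/148 ≈ 11.642 mg/L.
Steady-state trough Cmin,ss = C₀·f/(1−f) ≈ 11.642 × 0.0908/0.9092 ≈ 1.163 mg/L.
Trough 1.2 mg/L vs MEC 1 mg/L: adequate.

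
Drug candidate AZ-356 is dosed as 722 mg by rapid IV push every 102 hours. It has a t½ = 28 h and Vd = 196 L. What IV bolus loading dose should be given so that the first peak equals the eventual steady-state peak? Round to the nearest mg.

785 mg

f = (1/2)^(102/28) ≈ 0.080055; accumulation ratio R = 1/(1−f) ≈ 1.08702.
Loading dose to hit Cmax,ss on first dose: D_load = D_maint·R ≈ 722 × 1.08702 ≈ 784.83 mg.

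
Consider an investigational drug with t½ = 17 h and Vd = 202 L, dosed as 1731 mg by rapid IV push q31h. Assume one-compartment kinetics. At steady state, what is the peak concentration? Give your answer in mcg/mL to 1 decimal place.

11.9 mcg/mL

τ/t½ = 31/17 ≈ 1.8235, so fraction remaining f = (1/2)^(31/17) ≈ 0.2825.
At steady state, accumulation factor R = 1/(1 − e^(−kτ)) ≈ 1.3937.
Each bolus raises the concentration by D/Vd = 1731/202 ≈ 8.569 mcg/mL.
Steady-state peak Cmax,ss = C₀·R ≈ 8.569 × 1.3937 ≈ 11.943 mcg/mL.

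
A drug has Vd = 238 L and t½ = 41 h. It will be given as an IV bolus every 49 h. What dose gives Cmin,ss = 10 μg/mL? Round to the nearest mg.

3069 mg

τ/t½ = 49/41 ≈ 1.1951, so f = (1/2)^(49/41) ≈ 0.436750.
Cmin,ss = (D/Vd)·f/(1−f), so D = Cmin,ss·Vd·(1−f)/f.
D = 10 × 238 × (1−f)/f ≈ 10 × 238 × 1.28964 ≈ 3069.34 mg.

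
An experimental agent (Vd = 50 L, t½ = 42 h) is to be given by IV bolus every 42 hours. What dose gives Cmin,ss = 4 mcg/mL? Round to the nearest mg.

200 mg

τ/t½ = 42/42 ≈ 1, so f = (1/2)^(42/42) ≈ 0.500000.
Cmin,ss = (D/Vd)·f/(1−f), so D = Cmin,ss·Vd·(1−f)/f.
D = 4 × 50 × (1−f)/f ≈ 4 × 50 × 1.00000 ≈ 200.00 mg.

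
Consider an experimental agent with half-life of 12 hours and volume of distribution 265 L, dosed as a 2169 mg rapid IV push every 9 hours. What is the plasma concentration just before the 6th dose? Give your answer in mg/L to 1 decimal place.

f = (1/2)^(τ/t½) = (1/2)^(9/12) ≈ 0.5946.
C₀ = D/Vd = 2169/265 ≈ 8.185 mg/L.
Before the 6th dose, 5 doses have been given. Superposition: Cmin = C₀·(f + f² + … + f^5).
≈ 8.185 × (0.5946 + 0.3535 + 0.2102 + 0.1250 + 0.0743) ≈ 8.185 × 1.3576 ≈ 11.112 mg/L.

11.1 mg/L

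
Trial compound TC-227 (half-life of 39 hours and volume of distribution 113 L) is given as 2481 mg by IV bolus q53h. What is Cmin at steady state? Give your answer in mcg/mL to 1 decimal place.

τ/t½ = 53/39 ≈ 1.359, so fraction remaining f = (1/2)^(53/39) ≈ 0.3899.
Each bolus raises the concentration by D/Vd = 2481/113 ≈ 21.956 mcg/mL.
Steady-state trough Cmin,ss = C₀·f/(1−f) ≈ 21.956 × 0.3899/0.6101 ≈ 14.032 mcg/mL.

14.0 mcg/mL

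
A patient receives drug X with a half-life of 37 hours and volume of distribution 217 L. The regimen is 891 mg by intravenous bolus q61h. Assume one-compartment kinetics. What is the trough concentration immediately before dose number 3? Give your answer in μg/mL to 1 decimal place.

1.7 μg/mL

f = (1/2)^(τ/t½) = (1/2)^(61/37) ≈ 0.3189.
C₀ = D/Vd = 891/217 ≈ 4.106 μg/mL.
Before the 3rd dose, 2 doses have been given. Superposition: Cmin = C₀·(f + f²).
≈ 4.106 × (0.3189 + 0.1017) ≈ 4.106 × 0.4206 ≈ 1.727 μg/mL.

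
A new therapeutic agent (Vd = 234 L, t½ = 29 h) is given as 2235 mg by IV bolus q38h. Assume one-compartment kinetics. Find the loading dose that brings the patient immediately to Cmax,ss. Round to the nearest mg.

f = (1/2)^(38/29) ≈ 0.403224; accumulation ratio R = 1/(1−f) ≈ 1.67567.
Loading dose to hit Cmax,ss on first dose: D_load = D_maint·R ≈ 2235 × 1.67567 ≈ 3745.12 mg.

3745 mg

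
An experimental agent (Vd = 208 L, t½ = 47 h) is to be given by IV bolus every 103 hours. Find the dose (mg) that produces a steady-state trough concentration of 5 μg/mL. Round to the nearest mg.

τ/t½ = 103/47 ≈ 2.1915, so f = (1/2)^(103/47) ≈ 0.218925.
Cmin,ss = (D/Vd)·f/(1−f), so D = Cmin,ss·Vd·(1−f)/f.
D = 5 × 208 × (1−f)/f ≈ 5 × 208 × 3.56777 ≈ 3710.48 mg.

3710 mg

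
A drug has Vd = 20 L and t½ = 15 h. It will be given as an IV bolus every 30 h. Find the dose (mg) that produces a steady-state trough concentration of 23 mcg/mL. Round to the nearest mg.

τ/t½ = 30/15 ≈ 2, so f = (1/2)^(30/15) ≈ 0.250000.
Cmin,ss = (D/Vd)·f/(1−f), so D = Cmin,ss·Vd·(1−f)/f.
D = 23 × 20 × (1−f)/f ≈ 23 × 20 × 3.00000 ≈ 1380.00 mg.

1380 mg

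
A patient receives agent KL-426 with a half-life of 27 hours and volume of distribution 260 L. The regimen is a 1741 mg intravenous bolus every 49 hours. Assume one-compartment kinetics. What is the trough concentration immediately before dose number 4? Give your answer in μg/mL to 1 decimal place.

2.6 μg/mL

f = (1/2)^(τ/t½) = (1/2)^(49/27) ≈ 0.2842.
C₀ = D/Vd = 1741/260 ≈ 6.696 μg/mL.
Before the 4th dose, 3 doses have been given. Superposition: Cmin = C₀·(f + f² + … + f^3).
≈ 6.696 × (0.2842 + 0.0808 + 0.0230) ≈ 6.696 × 0.3880 ≈ 2.598 μg/mL.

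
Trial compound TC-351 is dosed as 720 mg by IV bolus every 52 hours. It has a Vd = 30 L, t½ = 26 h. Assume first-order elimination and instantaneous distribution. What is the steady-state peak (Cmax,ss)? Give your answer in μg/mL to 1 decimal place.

τ = 52 h = 2 half-lives, so f = (1/2)^2 = 0.25.
At steady state, R = 1/(1 − 0.25) = 4/3.
Single-dose peak C₀ = D/Vd = 720/30 = 24 μg/mL.
Steady-state peak Cmax,ss = C₀·R = 24 × 4/3 ≈ 32.000 μg/mL.

32.0 μg/mL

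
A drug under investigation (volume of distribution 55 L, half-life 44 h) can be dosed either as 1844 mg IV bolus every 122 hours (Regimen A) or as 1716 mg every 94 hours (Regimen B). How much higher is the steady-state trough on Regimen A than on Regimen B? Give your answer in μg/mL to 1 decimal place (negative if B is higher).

Regimen A: f = (1/2)^(122/44) ≈ 0.1463; Cmin,ss = (1844/55)·f/(1−f) ≈ 5.746 μg/mL.
Regimen B: f = (1/2)^(94/44) ≈ 0.2275; Cmin,ss = (1716/55)·f/(1−f) ≈ 9.188 μg/mL.
Difference ≈ 5.746 − 9.188 ≈ -3.442 μg/mL.

-3.4 μg/mL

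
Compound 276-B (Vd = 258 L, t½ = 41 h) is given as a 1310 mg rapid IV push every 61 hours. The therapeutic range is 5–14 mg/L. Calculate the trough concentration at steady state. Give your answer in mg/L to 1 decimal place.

k = ln2/t½ = ln2/41 ≈ 0.016906 h⁻¹; fraction remaining f = e^(−kτ) = e^(−0.016906×61) ≈ 0.3566.
Accumulation ratio R = 1/(1 − f) ≈ 1/0.6434 ≈ 1.5542.
Single-dose peak C₀ = D/Vd = 1310/258 ≈ 5.078 mg/L.
Cmax,ss = C₀/(1 − f) ≈ 5.078/0.6434 ≈ 7.892 mg/L.
Steady-state trough Cmin,ss = Cmax,ss·f ≈ 7.892 × 0.3566 ≈ 2.814 mg/L.
Trough 2.8 mg/L vs MEC 5 mg/L: subtherapeutic.

2.8 mg/L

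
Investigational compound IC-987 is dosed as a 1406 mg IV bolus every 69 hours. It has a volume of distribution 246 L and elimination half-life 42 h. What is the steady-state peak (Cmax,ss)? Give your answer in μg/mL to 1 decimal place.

8.4 μg/mL

τ/t½ = 69/42 ≈ 1.6429, so fraction remaining f = (1/2)^(69/42) ≈ 0.3202.
At steady state, accumulation factor R = 1/(1 − e^(−kτ)) ≈ 1.4710.
Single-dose peak C₀ = D/Vd = 1406/246 ≈ 5.715 μg/mL.
Steady-state peak Cmax,ss = C₀·R ≈ 5.715 × 1.4710 ≈ 8.407 μg/mL.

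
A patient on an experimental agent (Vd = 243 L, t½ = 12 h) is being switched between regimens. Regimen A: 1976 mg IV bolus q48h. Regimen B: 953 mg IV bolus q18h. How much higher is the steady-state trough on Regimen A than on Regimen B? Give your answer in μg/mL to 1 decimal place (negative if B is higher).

Regimen A: f = (1/2)^(48/12) ≈ 0.0625; Cmin,ss = (1976/243)·f/(1−f) ≈ 0.542 μg/mL.
Regimen B: f = (1/2)^(18/12) ≈ 0.3536; Cmin,ss = (953/243)·f/(1−f) ≈ 2.145 μg/mL.
Difference ≈ 0.542 − 2.145 ≈ -1.603 μg/mL.

-1.6 μg/mL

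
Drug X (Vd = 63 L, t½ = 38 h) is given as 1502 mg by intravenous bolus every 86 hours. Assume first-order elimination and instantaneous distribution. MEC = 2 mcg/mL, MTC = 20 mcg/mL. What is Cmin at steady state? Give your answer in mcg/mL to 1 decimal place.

τ/t½ = 86/38 ≈ 2.2632, so fraction remaining f = (1/2)^(86/38) ≈ 0.2083.
At steady state, accumulation factor R = 1/(1 − e^(−kτ)) ≈ 1.2631.
Single-dose peak C₀ = D/Vd = 1502/63 ≈ 23.841 mcg/mL.
Cmax,ss = C₀/(1 − f) ≈ 23.841/0.7917 ≈ 30.114 mcg/mL.
One interval later, Cmin,ss = Cmax,ss·e^(−kτ) ≈ 30.114 × 0.2083 ≈ 6.273 mcg/mL.
Trough 6.3 mcg/mL vs MEC 2 mcg/mL: adequate.

6.3 mcg/mL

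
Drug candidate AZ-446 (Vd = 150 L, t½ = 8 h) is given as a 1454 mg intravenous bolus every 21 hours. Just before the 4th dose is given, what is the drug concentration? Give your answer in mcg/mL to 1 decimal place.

1.9 mcg/mL

f = (1/2)^(τ/t½) = (1/2)^(21/8) ≈ 0.1621.
C₀ = D/Vd = 1454/150 ≈ 9.693 mcg/mL.
Before the 4th dose, 3 doses have been given. Superposition: Cmin = C₀·(f + f² + … + f^3).
≈ 9.693 × (0.1621 + 0.0263 + 0.0043) ≈ 9.693 × 0.1927 ≈ 1.868 mcg/mL.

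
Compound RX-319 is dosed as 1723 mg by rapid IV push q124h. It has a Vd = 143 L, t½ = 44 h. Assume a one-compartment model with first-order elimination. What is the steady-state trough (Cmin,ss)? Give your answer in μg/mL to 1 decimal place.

Over one 124-h interval, 124/44 ≈ 2.8182 half-lives elapse, leaving f ≈ 0.1418 of each dose.
Accumulation ratio R = 1/(1 − f) ≈ 1/0.8582 ≈ 1.1652.
Each bolus raises the concentration by D/Vd = 1723/143 ≈ 12.049 μg/mL.
Steady-state peak Cmax,ss = C₀·R ≈ 12.049 × 1.1652 ≈ 14.039 μg/mL.
One interval later, Cmin,ss = Cmax,ss·e^(−kτ) ≈ 14.039 × 0.1418 ≈ 1.991 μg/mL.

2.0 μg/mL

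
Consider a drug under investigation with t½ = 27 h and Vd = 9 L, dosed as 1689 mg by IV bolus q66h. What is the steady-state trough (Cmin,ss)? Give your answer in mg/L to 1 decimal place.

42.2 mg/L

k = ln2/t½ = ln2/27 ≈ 0.025672 h⁻¹; fraction remaining f = e^(−kτ) = e^(−0.025672×66) ≈ 0.1837.
At steady state, accumulation factor R = 1/(1 − e^(−kτ)) ≈ 1.2250.
Single-dose peak C₀ = D/Vd = 1689/9 ≈ 187.667 mg/L.
Steady-state peak Cmax,ss = C₀·R ≈ 187.667 × 1.2250 ≈ 229.892 mg/L.
One interval later, Cmin,ss = Cmax,ss·e^(−kτ) ≈ 229.892 × 0.1837 ≈ 42.231 mg/L.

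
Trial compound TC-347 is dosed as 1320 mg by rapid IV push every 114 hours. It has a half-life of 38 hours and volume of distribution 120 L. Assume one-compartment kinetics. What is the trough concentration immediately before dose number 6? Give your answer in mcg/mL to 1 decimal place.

1.6 mcg/mL

f = (1/2)^(τ/t½) = (1/2)^(114/38) ≈ 0.1250.
C₀ = D/Vd = 1320/120 ≈ 11.000 mcg/mL.
Before the 6th dose, 5 doses have been given. Superposition: Cmin = C₀·(f + f² + … + f^5).
≈ 11.000 × (0.1250 + 0.0156 + 0.0020 + 0.0002 + 0.0000) ≈ 11.000 × 0.1428 ≈ 1.571 mcg/mL.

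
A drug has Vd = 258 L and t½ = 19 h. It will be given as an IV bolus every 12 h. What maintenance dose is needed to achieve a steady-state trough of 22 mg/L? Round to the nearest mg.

3118 mg

τ/t½ = 12/19 ≈ 0.63158, so f = (1/2)^(12/19) ≈ 0.645470.
Cmin,ss = (D/Vd)·f/(1−f), so D = Cmin,ss·Vd·(1−f)/f.
D = 22 × 258 × (1−f)/f ≈ 22 × 258 × 0.54926 ≈ 3117.60 mg.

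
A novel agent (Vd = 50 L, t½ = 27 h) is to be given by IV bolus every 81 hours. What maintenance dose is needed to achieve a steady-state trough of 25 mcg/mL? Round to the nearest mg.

8750 mg

τ/t½ = 81/27 ≈ 3, so f = (1/2)^(81/27) ≈ 0.125000.
Cmin,ss = (D/Vd)·f/(1−f), so D = Cmin,ss·Vd·(1−f)/f.
D = 25 × 50 × (1−f)/f ≈ 25 × 50 × 7.00000 ≈ 8750.00 mg.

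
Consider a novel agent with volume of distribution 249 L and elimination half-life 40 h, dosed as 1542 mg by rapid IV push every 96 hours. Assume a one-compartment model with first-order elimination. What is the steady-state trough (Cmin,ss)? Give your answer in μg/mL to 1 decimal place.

1.4 μg/mL

Over one 96-h interval, 96/40 ≈ 2.4 half-lives elapse, leaving f ≈ 0.1895 of each dose.
At steady state, accumulation factor R = 1/(1 − e^(−kτ)) ≈ 1.2338.
Single-dose peak C₀ = D/Vd = 1542/249 ≈ 6.193 μg/mL.
Cmax,ss = C₀/(1 − f) ≈ 6.193/0.8105 ≈ 7.641 μg/mL.
Steady-state trough Cmin,ss = Cmax,ss·f ≈ 7.641 × 0.1895 ≈ 1.448 μg/mL.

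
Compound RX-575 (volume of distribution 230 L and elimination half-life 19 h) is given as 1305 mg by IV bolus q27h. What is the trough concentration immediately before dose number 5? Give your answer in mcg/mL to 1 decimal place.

3.3 mcg/mL

f = (1/2)^(τ/t½) = (1/2)^(27/19) ≈ 0.3734.
C₀ = D/Vd = 1305/230 ≈ 5.674 mcg/mL.
Before the 5th dose, 4 doses have been given. Superposition: Cmin = C₀·(f + f² + … + f^4).
≈ 5.674 × (0.3734 + 0.1394 + 0.0521 + 0.0194) ≈ 5.674 × 0.5843 ≈ 3.315 mcg/mL.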